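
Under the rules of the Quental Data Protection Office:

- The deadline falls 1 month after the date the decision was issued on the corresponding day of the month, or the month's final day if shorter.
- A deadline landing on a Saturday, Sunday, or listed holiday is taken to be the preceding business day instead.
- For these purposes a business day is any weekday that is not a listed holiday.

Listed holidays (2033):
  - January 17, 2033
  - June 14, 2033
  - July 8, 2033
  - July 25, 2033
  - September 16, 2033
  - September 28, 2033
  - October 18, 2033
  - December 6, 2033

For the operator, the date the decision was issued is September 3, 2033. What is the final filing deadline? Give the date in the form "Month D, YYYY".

Moving 1 month forward from September 3, 2033 on the corresponding day gives October 3, 2033.
October 3, 2033 is a Monday and not a listed holiday, so it stands.
Final deadline: October 3, 2033.

October 3, 2033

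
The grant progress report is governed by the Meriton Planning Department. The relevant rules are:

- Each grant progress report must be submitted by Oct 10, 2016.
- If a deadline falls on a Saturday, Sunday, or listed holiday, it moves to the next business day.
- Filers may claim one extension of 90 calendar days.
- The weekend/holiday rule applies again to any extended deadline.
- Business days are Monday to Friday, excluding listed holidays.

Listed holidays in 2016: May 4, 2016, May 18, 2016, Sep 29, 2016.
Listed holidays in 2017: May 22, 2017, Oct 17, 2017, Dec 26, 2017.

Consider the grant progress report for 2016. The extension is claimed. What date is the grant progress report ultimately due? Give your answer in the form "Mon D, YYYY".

Jan 9, 2017

Start from the fixed due date, Oct 10, 2016.
Since Oct 10, 2016 is a Monday and not a holiday, the date is unchanged.
Applying the 90-calendar-day extension: Oct 10, 2016 + 90 days = Jan 8, 2017.
Jan 8, 2017 is a Sunday, so it moves to the next business day, Jan 9, 2017 (Monday).
Deadline: Jan 9, 2017.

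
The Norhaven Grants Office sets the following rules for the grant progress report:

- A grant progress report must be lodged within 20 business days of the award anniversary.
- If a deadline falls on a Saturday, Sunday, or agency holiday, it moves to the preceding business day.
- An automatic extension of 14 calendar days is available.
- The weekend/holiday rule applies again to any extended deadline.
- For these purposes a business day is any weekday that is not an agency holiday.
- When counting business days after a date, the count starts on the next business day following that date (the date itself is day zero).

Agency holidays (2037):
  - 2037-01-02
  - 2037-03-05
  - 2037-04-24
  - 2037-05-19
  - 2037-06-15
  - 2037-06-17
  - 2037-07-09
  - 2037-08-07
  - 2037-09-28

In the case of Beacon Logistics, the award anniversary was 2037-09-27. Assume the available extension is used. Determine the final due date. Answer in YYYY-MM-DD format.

2037-11-09

Starting the day after 2037-09-27 and counting 20 business days lands on 2037-10-26.
2037-10-26 falls on a Monday, which is a business day, so no adjustment is needed.
The 14-calendar-day extension moves the deadline from 2037-10-26 to 2037-11-09.
2037-11-09 is a Monday and not a listed holiday, so it stands.
Deadline: 2037-11-09.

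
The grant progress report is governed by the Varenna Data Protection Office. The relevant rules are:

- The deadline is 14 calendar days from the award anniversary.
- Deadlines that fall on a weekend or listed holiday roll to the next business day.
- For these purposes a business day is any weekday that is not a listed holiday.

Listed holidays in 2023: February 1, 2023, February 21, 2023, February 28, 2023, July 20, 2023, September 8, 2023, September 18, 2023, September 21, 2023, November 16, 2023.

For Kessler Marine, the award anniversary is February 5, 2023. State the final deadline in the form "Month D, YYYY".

February 20, 2023

From February 5, 2023, 14 calendar days later is February 19, 2023.
Because February 19, 2023 is a Sunday, the deadline becomes February 20, 2023 (Monday).
Final deadline: February 20, 2023.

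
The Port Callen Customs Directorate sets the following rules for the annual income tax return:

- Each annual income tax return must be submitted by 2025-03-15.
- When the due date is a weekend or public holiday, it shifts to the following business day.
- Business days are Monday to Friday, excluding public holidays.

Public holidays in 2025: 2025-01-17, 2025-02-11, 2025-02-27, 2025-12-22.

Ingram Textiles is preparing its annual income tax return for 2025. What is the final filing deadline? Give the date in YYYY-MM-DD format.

2025-03-17

The statutory due date is 2025-03-15.
2025-03-15 falls on a Saturday. Rolling to the next business day gives 2025-03-17, a Monday.
Final deadline: 2025-03-17.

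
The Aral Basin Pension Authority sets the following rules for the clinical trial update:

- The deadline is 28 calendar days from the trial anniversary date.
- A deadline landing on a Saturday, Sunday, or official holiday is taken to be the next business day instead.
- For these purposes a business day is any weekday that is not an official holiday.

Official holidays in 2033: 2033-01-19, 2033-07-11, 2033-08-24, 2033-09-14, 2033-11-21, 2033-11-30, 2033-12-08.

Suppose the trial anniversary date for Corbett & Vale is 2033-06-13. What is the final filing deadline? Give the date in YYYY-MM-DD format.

28 calendar days after 2033-06-13 is 2033-07-11.
Because 2033-07-11 is a listed holiday, the deadline becomes 2033-07-12 (Tuesday).
Final deadline: 2033-07-12.

2033-07-12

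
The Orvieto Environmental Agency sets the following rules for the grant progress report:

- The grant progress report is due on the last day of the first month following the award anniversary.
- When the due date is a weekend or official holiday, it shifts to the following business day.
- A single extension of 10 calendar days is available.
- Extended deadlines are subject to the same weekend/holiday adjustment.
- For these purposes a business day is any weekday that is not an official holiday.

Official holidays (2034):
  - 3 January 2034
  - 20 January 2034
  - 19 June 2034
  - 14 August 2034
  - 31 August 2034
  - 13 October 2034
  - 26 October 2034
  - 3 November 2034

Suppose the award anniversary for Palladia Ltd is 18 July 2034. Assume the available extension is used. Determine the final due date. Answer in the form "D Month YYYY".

11 September 2034

The first month after 18 July 2034 is August 2034, whose last day is 31 August 2034.
31 August 2034 is a listed holiday, so it moves to the next business day, 1 September 2034 (Friday).
Applying the 10-calendar-day extension: 1 September 2034 + 10 days = 11 September 2034.
11 September 2034 is a Monday and not a listed holiday, so it stands.
Final deadline: 11 September 2034.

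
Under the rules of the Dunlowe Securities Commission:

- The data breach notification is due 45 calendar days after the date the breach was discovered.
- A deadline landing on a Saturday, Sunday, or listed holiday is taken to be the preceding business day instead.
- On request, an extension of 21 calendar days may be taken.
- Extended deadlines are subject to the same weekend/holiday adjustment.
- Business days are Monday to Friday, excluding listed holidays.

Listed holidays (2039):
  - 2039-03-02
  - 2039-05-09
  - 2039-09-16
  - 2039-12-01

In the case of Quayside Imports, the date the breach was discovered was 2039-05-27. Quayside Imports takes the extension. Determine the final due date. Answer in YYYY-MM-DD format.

2039-08-01

45 calendar days after 2039-05-27 is 2039-07-11.
2039-07-11 (Monday) is already a business day.
Applying the 21-calendar-day extension: 2039-07-11 + 21 days = 2039-08-01.
2039-08-01 (Monday) is already a business day.
So the filing is due 2039-08-01.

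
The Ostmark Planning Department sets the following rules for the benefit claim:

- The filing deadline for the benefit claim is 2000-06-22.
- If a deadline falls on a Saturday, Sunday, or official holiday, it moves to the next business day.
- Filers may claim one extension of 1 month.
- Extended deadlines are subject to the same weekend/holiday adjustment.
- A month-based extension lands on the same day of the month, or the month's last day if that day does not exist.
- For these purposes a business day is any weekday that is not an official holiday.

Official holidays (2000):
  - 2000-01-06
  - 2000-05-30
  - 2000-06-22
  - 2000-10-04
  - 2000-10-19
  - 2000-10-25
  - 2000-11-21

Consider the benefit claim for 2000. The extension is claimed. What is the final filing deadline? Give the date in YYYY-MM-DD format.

2000-07-24

The statutory due date is 2000-06-22.
Because 2000-06-22 is a listed holiday, the deadline becomes 2000-06-23 (Friday).
Add 1 month to 2000-06-23: 2000-07-23.
Because 2000-07-23 is a Sunday, the deadline becomes 2000-07-24 (Monday).
The final due date is 2000-07-24.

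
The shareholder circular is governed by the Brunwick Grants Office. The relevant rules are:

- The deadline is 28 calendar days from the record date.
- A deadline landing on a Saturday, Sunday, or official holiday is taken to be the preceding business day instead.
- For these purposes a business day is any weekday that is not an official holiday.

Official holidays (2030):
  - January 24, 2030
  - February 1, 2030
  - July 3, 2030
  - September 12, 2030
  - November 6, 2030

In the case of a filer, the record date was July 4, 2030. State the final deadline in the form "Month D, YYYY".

Adding 28 calendar days to July 4, 2030 gives August 1, 2030.
August 1, 2030 falls on a Thursday, which is a business day, so no adjustment is needed.
Deadline: August 1, 2030.

August 1, 2030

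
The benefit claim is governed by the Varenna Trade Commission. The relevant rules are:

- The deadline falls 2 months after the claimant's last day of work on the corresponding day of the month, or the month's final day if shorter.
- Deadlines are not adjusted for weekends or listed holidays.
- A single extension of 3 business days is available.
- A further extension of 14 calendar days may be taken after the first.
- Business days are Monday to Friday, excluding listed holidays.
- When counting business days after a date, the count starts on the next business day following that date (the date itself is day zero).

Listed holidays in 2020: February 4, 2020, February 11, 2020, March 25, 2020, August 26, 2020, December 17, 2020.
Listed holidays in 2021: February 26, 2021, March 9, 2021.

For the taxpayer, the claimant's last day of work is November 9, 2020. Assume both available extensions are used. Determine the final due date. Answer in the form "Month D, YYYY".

2 months from November 9, 2020 is January 9, 2021.
January 9, 2021 is a Saturday; no weekend or holiday adjustment applies.
The 3-business-day extension runs from January 9, 2021 to January 13, 2021.
January 13, 2021 is a Wednesday; no weekend or holiday adjustment applies.
With the 14-day extension, January 13, 2021 becomes January 27, 2021.
January 27, 2021 falls on a Wednesday. The rules make no weekend/holiday allowance, so it remains January 27, 2021.
Deadline: January 27, 2021.

January 27, 2021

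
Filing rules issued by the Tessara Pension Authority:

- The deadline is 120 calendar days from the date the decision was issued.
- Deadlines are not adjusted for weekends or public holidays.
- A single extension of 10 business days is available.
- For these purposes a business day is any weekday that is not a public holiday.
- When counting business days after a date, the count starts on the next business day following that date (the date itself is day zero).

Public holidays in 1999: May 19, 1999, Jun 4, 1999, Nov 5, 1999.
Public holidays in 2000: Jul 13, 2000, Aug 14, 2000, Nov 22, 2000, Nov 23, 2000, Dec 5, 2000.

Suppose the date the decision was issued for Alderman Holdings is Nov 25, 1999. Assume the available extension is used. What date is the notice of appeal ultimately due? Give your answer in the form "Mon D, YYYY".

Adding 120 calendar days to Nov 25, 1999 gives Mar 24, 2000.
Mar 24, 2000 falls on a Friday. The rules make no weekend/holiday allowance, so it remains Mar 24, 2000.
Counting 10 further business days from Mar 24, 2000 reaches Apr 7, 2000.
No adjustment is made for weekends or holidays, so Apr 7, 2000 stands.
Deadline: Apr 7, 2000.

Apr 7, 2000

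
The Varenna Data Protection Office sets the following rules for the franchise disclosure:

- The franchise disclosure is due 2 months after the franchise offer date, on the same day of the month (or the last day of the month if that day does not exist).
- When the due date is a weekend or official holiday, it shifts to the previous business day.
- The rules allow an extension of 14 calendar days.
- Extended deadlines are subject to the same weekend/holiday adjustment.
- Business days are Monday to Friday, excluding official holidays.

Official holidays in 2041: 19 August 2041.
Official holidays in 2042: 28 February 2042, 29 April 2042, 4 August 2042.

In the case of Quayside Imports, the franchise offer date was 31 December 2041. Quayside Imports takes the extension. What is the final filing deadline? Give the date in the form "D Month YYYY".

Moving 2 months forward from 31 December 2041 on the corresponding day gives 28 February 2042 (day 31 does not exist in February, so the month's last day is used).
28 February 2042 is a listed holiday, so it moves to the preceding business day, 27 February 2042 (Thursday).
With the 14-day extension, 27 February 2042 becomes 13 March 2042.
13 March 2042 falls on a Thursday, which is a business day, so no adjustment is needed.
Final deadline: 13 March 2042.

13 March 2042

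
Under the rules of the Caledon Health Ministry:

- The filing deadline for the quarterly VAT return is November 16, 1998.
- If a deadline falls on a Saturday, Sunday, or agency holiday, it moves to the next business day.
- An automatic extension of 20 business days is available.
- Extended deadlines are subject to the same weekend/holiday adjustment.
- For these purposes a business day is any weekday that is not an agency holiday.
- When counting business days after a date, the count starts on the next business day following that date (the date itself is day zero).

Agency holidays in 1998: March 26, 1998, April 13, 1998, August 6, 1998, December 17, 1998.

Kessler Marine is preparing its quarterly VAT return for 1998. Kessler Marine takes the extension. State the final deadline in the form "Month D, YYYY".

Start from the fixed due date, November 16, 1998.
Since November 16, 1998 is a Monday and not a holiday, the date is unchanged.
Counting 20 further business days from November 16, 1998 reaches December 14, 1998.
December 14, 1998 falls on a Monday, which is a business day, so no adjustment is needed.
The final due date is December 14, 1998.

December 14, 1998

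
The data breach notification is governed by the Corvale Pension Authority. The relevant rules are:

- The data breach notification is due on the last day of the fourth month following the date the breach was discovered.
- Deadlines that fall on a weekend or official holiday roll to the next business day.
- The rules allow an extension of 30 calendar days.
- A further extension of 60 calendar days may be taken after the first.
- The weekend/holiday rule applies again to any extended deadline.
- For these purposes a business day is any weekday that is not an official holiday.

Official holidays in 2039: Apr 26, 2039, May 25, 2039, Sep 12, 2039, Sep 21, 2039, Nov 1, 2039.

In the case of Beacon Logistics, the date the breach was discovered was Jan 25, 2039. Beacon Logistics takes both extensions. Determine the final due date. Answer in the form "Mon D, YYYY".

Aug 29, 2039

4 months after Jan 25, 2039 is May 2039; that month ends on May 31, 2039.
May 31, 2039 is a Tuesday and not a listed holiday, so it stands.
Applying the 30-calendar-day extension: May 31, 2039 + 30 days = Jun 30, 2039.
Jun 30, 2039 (Thursday) is already a business day.
Add the 60 calendar-day extension to Jun 30, 2039: Aug 29, 2039.
Aug 29, 2039 falls on a Monday, which is a business day, so no adjustment is needed.
Deadline: Aug 29, 2039.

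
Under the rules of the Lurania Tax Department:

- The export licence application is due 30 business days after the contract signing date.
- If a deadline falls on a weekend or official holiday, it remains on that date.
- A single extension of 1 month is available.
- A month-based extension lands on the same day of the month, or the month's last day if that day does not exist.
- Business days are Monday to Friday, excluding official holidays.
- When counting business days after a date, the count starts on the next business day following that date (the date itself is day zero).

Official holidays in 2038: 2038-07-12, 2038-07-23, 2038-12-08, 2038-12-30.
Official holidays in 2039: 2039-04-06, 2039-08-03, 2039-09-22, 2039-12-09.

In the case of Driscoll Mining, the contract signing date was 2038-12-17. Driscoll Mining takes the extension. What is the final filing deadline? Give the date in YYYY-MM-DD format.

Starting the day after 2038-12-17 and counting 30 business days lands on 2039-01-31.
2039-01-31 falls on a Monday. The rules make no weekend/holiday allowance, so it remains 2039-01-31.
Applying the 1 month extension: 1 month after 2039-01-31 is 2039-02-28 (day 31 does not exist in February, so the month's last day is used).
2039-02-28 is a Monday; no weekend or holiday adjustment applies.
Final deadline: 2039-02-28.

2039-02-28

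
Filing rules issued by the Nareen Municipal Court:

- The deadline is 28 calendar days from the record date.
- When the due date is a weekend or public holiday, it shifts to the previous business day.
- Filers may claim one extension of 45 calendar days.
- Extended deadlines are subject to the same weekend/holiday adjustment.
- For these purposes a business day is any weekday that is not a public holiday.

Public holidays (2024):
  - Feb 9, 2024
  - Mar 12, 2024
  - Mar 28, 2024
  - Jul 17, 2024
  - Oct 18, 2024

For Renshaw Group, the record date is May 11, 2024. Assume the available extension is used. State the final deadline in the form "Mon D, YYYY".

Jul 22, 2024

28 calendar days after May 11, 2024 is Jun 8, 2024.
Jun 8, 2024 falls on a Saturday. Rolling to the preceding business day gives Jun 7, 2024, a Friday.
Add the 45 calendar-day extension to Jun 7, 2024: Jul 22, 2024.
Since Jul 22, 2024 is a Monday and not a holiday, the date is unchanged.
So the filing is due Jul 22, 2024.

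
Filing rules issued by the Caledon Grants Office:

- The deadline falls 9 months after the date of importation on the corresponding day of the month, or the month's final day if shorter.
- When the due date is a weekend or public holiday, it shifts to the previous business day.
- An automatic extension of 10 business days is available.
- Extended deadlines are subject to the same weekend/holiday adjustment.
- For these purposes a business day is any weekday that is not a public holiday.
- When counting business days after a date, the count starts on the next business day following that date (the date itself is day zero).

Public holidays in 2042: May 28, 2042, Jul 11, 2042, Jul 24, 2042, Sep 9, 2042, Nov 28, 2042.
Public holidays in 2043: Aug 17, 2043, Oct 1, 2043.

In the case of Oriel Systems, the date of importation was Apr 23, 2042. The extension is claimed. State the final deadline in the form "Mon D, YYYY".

Feb 6, 2043

Moving 9 months forward from Apr 23, 2042 on the corresponding day gives Jan 23, 2043.
Jan 23, 2043 (Friday) is already a business day.
Counting 10 further business days from Jan 23, 2043 reaches Feb 6, 2043.
Feb 6, 2043 is a Friday and not a listed holiday, so it stands.
Deadline: Feb 6, 2043.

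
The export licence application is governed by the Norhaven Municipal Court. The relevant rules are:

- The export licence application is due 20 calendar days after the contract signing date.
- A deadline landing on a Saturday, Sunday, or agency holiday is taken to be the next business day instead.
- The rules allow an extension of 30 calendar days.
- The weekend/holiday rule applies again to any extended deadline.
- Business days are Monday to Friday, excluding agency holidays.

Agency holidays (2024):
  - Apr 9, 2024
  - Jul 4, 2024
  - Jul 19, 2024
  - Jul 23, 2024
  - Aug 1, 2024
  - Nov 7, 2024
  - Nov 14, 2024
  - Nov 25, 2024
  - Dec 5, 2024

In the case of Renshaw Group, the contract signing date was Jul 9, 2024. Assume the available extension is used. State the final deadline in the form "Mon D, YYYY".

Aug 28, 2024

20 calendar days after Jul 9, 2024 is Jul 29, 2024.
Jul 29, 2024 is a Monday and not a listed holiday, so it stands.
With the 30-day extension, Jul 29, 2024 becomes Aug 28, 2024.
Aug 28, 2024 (Wednesday) is already a business day.
The final due date is Aug 28, 2024.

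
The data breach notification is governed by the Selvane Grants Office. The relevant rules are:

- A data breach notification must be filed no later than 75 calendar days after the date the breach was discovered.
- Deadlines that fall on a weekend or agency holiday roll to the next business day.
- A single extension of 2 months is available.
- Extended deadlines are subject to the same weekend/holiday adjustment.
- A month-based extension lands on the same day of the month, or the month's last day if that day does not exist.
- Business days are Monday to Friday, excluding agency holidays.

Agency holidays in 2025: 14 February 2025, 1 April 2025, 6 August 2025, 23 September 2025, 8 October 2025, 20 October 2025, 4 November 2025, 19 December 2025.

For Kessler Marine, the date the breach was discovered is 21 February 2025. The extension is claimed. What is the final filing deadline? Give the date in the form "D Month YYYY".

7 July 2025

75 calendar days after 21 February 2025 is 7 May 2025.
7 May 2025 (Wednesday) is already a business day.
The 2 months extension carries 7 May 2025 to 7 July 2025.
Since 7 July 2025 is a Monday and not a holiday, the date is unchanged.
Final deadline: 7 July 2025.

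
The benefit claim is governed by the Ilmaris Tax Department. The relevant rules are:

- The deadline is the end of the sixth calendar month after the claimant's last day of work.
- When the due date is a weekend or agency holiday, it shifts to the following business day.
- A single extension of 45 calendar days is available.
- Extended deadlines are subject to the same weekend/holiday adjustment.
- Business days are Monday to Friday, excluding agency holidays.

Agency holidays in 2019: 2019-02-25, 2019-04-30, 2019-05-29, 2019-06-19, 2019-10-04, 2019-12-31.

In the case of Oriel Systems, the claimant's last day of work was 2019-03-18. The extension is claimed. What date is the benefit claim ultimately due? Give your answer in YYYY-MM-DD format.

2019-11-14

The sixth month after 2019-03-18 is September 2019, whose last day is 2019-09-30.
2019-09-30 falls on a Monday, which is a business day, so no adjustment is needed.
The 45-calendar-day extension moves the deadline from 2019-09-30 to 2019-11-14.
2019-11-14 is a Thursday and not a listed holiday, so it stands.
The final due date is 2019-11-14.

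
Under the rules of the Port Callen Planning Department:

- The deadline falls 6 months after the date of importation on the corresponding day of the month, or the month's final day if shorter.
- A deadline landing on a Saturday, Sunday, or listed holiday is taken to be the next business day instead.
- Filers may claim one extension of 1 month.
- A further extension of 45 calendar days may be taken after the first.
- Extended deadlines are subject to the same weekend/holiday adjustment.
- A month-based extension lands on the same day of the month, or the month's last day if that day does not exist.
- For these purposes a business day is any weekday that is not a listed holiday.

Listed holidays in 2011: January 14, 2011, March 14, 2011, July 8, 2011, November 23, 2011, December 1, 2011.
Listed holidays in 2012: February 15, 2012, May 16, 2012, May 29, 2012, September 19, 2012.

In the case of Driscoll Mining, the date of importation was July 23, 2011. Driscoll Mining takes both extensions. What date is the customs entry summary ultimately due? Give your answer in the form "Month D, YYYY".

April 9, 2012

6 months after July 23, 2011, on the same day of the month, is January 23, 2012.
January 23, 2012 (Monday) is already a business day.
Add 1 month to January 23, 2012: February 23, 2012.
Since February 23, 2012 is a Thursday and not a holiday, the date is unchanged.
Add the 45 calendar-day extension to February 23, 2012: April 8, 2012.
Because April 8, 2012 is a Sunday, the deadline becomes April 9, 2012 (Monday).
The final due date is April 9, 2012.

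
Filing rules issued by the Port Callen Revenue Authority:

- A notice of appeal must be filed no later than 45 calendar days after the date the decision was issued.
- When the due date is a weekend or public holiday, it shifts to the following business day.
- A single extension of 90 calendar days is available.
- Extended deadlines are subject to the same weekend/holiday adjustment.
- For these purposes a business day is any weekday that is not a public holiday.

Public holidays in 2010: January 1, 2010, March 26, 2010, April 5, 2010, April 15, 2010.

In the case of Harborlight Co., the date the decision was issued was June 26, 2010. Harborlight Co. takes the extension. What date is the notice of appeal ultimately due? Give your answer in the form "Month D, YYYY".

Trigger date June 26, 2010 + 45 calendar days = August 10, 2010.
Since August 10, 2010 is a Tuesday and not a holiday, the date is unchanged.
Add the 90 calendar-day extension to August 10, 2010: November 8, 2010.
Since November 8, 2010 is a Monday and not a holiday, the date is unchanged.
The final due date is November 8, 2010.

November 8, 2010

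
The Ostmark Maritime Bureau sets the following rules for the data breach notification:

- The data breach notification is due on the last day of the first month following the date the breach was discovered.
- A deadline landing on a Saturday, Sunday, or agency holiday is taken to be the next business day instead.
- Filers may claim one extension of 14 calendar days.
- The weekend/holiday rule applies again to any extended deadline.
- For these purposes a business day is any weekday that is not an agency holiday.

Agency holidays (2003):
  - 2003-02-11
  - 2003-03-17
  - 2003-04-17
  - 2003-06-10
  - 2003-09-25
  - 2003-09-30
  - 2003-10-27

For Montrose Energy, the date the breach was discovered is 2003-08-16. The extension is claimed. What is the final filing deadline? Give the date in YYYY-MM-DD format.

1 month after 2003-08-16 falls in September 2003; the last day of that month is 2003-09-30.
2003-09-30 is a listed holiday; the next business day is 2003-10-01 (Wednesday).
With the 14-day extension, 2003-10-01 becomes 2003-10-15.
Since 2003-10-15 is a Wednesday and not a holiday, the date is unchanged.
The final due date is 2003-10-15.

2003-10-15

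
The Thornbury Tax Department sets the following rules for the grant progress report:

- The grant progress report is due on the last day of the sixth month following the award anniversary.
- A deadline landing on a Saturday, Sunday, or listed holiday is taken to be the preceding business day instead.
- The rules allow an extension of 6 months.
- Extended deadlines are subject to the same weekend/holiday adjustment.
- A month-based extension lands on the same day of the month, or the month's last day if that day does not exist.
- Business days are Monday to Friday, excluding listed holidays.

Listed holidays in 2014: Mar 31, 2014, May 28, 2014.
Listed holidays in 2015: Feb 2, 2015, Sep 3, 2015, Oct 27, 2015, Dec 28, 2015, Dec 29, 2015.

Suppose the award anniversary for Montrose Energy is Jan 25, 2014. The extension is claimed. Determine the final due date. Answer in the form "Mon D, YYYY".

Jan 30, 2015

6 months after Jan 25, 2014 falls in July 2014; the last day of that month is Jul 31, 2014.
Jul 31, 2014 (Thursday) is already a business day.
Applying the 6 months extension: 6 months after Jul 31, 2014 is Jan 31, 2015.
Jan 31, 2015 falls on a Saturday. Rolling to the preceding business day gives Jan 30, 2015, a Friday.
Deadline: Jan 30, 2015.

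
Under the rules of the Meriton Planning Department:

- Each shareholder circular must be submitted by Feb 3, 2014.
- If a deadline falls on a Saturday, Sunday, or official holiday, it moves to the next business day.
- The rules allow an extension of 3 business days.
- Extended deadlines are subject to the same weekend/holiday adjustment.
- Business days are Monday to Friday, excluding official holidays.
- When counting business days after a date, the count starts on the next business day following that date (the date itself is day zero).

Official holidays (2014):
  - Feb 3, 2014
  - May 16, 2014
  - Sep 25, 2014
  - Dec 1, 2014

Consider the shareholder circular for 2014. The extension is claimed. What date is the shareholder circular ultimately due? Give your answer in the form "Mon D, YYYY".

The statutory due date is Feb 3, 2014.
Feb 3, 2014 is a listed holiday, so it moves to the next business day, Feb 4, 2014 (Tuesday).
The 3-business-day extension runs from Feb 4, 2014 to Feb 7, 2014.
Feb 7, 2014 (Friday) is already a business day.
The final due date is Feb 7, 2014.

Feb 7, 2014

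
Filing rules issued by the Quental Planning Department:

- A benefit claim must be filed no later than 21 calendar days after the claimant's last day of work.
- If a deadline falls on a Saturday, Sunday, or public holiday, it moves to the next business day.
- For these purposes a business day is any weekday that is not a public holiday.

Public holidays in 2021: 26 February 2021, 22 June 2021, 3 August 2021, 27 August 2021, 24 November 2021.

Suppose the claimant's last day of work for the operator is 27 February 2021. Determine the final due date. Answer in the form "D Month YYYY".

Adding 21 calendar days to 27 February 2021 gives 20 March 2021.
Because 20 March 2021 is a Saturday, the deadline becomes 22 March 2021 (Monday).
Deadline: 22 March 2021.

22 March 2021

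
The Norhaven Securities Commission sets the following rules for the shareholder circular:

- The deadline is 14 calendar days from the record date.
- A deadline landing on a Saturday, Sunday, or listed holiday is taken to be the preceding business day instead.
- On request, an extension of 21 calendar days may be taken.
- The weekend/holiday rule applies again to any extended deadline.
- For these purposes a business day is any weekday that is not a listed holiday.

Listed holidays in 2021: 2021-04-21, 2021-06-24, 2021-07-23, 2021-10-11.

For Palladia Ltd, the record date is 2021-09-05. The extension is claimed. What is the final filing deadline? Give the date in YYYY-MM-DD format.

14 calendar days after 2021-09-05 is 2021-09-19.
2021-09-19 falls on a Sunday. Rolling to the preceding business day gives 2021-09-17, a Friday.
With the 21-day extension, 2021-09-17 becomes 2021-10-08.
2021-10-08 is a Friday and not a listed holiday, so it stands.
Final deadline: 2021-10-08.

2021-10-08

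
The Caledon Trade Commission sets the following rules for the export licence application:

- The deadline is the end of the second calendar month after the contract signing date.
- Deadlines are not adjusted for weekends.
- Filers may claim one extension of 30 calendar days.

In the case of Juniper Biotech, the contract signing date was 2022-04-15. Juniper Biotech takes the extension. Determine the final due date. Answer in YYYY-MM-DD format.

2 months after 2022-04-15 is June 2022; that month ends on 2022-06-30.
2022-06-30 falls on a Thursday. The rules make no weekend/holiday allowance, so it remains 2022-06-30.
With the 30-day extension, 2022-06-30 becomes 2022-07-30.
No adjustment is made for weekends or holidays, so 2022-07-30 stands.
So the filing is due 2022-07-30.

2022-07-30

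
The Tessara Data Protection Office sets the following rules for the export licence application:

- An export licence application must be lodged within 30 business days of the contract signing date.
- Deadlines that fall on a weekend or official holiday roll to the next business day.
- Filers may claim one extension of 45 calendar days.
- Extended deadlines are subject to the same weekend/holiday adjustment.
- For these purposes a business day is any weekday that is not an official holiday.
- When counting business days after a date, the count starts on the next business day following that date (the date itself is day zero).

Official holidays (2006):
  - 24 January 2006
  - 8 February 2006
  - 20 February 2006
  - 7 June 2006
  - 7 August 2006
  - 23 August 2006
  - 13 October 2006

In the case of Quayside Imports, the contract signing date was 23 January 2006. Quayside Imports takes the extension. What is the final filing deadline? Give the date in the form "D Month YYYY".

Counting 30 business days after 23 January 2006 (skipping weekends and listed holidays) reaches 9 March 2006.
Since 9 March 2006 is a Thursday and not a holiday, the date is unchanged.
Add the 45 calendar-day extension to 9 March 2006: 23 April 2006.
23 April 2006 is a Sunday; the next business day is 24 April 2006 (Monday).
Final deadline: 24 April 2006.

24 April 2006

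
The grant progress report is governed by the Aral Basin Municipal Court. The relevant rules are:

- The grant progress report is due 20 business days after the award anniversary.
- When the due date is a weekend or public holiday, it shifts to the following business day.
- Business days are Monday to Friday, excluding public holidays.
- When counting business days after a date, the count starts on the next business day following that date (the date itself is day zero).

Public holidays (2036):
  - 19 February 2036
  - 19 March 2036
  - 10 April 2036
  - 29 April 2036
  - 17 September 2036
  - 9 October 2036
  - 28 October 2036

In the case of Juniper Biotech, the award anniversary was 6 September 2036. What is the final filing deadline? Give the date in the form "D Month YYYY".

Starting the day after 6 September 2036 and counting 20 business days lands on 6 October 2036.
6 October 2036 is a Monday and not a listed holiday, so it stands.
Deadline: 6 October 2036.

6 October 2036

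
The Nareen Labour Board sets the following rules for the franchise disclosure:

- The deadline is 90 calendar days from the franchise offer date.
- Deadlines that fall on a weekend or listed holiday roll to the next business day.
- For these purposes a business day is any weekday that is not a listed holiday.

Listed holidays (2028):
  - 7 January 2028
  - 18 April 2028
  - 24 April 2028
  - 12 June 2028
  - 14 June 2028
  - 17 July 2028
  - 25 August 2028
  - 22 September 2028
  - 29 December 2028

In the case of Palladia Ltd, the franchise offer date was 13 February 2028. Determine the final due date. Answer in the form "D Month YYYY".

15 May 2028

Trigger date 13 February 2028 + 90 calendar days = 13 May 2028.
Because 13 May 2028 is a Saturday, the deadline becomes 15 May 2028 (Monday).
So the filing is due 15 May 2028.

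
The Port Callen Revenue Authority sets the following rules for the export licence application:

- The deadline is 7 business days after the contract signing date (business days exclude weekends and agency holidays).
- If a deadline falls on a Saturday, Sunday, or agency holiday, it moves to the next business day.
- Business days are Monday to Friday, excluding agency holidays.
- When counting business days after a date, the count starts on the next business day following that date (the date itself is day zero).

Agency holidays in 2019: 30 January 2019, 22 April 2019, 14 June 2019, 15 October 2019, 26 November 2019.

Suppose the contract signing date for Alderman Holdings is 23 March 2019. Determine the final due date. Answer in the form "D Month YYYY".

Counting 7 business days after 23 March 2019 (skipping weekends and listed holidays) reaches 2 April 2019.
Since 2 April 2019 is a Tuesday and not a holiday, the date is unchanged.
Deadline: 2 April 2019.

2 April 2019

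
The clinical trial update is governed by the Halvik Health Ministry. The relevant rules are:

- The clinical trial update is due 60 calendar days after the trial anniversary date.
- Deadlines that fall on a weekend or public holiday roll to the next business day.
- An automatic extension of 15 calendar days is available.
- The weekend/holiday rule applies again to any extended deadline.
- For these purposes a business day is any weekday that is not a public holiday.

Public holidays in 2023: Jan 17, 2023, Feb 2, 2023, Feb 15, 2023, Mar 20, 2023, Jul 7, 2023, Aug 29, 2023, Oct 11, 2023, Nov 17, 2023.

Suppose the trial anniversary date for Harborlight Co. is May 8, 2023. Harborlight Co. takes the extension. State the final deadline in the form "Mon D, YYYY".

Jul 25, 2023

From May 8, 2023, 60 calendar days later is Jul 7, 2023.
Jul 7, 2023 is a listed holiday, so it moves to the next business day, Jul 10, 2023 (Monday).
The 15-calendar-day extension moves the deadline from Jul 10, 2023 to Jul 25, 2023.
Jul 25, 2023 falls on a Tuesday, which is a business day, so no adjustment is needed.
The final due date is Jul 25, 2023.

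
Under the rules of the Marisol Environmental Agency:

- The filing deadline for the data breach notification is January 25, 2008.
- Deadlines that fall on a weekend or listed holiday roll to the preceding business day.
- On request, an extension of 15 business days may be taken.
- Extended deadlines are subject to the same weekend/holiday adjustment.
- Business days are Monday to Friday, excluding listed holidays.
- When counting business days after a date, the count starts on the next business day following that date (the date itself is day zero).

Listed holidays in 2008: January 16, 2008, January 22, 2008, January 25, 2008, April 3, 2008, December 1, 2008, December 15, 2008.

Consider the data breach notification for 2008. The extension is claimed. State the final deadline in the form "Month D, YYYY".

February 15, 2008

Start from the fixed due date, January 25, 2008.
Because January 25, 2008 is a listed holiday, the deadline becomes January 24, 2008 (Thursday).
Counting 15 further business days from January 24, 2008 reaches February 15, 2008.
Since February 15, 2008 is a Friday and not a holiday, the date is unchanged.
So the filing is due February 15, 2008.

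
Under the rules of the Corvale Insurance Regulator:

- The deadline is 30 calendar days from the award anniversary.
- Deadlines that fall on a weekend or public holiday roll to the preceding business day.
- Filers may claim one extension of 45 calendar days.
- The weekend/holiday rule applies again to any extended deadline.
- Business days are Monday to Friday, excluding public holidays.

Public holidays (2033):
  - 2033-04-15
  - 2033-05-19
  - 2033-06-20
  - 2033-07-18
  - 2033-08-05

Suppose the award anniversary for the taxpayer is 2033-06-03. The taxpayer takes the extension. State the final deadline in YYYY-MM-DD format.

2033-08-15

Adding 30 calendar days to 2033-06-03 gives 2033-07-03.
2033-07-03 is a Sunday, so it moves to the preceding business day, 2033-07-01 (Friday).
Add the 45 calendar-day extension to 2033-07-01: 2033-08-15.
2033-08-15 (Monday) is already a business day.
Deadline: 2033-08-15.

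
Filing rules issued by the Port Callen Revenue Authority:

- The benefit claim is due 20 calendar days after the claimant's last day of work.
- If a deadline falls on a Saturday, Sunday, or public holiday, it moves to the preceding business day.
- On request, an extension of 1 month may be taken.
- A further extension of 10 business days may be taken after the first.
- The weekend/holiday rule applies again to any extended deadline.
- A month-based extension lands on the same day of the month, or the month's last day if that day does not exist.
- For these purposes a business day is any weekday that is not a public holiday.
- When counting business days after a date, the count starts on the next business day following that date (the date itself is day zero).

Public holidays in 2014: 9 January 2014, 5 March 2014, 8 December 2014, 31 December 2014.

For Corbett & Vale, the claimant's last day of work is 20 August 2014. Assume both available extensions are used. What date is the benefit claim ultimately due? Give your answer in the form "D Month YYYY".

20 calendar days after 20 August 2014 is 9 September 2014.
9 September 2014 falls on a Tuesday, which is a business day, so no adjustment is needed.
Applying the 1 month extension: 1 month after 9 September 2014 is 9 October 2014.
9 October 2014 is a Thursday and not a listed holiday, so it stands.
Applying the 10-business-day extension: 10 business days after 9 October 2014 is 23 October 2014.
Since 23 October 2014 is a Thursday and not a holiday, the date is unchanged.
Deadline: 23 October 2014.

23 October 2014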